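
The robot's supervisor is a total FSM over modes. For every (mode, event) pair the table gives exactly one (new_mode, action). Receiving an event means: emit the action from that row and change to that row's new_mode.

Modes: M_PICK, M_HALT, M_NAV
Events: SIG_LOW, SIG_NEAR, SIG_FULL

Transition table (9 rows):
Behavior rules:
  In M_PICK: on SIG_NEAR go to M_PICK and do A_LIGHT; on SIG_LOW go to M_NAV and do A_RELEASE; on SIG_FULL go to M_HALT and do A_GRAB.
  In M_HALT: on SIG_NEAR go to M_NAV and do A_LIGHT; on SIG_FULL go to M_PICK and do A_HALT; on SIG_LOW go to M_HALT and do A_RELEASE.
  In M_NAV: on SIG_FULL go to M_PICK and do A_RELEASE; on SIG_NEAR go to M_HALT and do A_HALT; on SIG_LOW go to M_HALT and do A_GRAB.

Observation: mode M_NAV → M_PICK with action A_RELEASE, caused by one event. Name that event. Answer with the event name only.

try SIG_LOW: (M_NAV, SIG_LOW) → (M_HALT, A_GRAB)
try SIG_NEAR: (M_NAV, SIG_NEAR) → (M_HALT, A_HALT)
try SIG_FULL: (M_NAV, SIG_FULL) → (M_PICK, A_RELEASE)  ← matches

SIG_FULL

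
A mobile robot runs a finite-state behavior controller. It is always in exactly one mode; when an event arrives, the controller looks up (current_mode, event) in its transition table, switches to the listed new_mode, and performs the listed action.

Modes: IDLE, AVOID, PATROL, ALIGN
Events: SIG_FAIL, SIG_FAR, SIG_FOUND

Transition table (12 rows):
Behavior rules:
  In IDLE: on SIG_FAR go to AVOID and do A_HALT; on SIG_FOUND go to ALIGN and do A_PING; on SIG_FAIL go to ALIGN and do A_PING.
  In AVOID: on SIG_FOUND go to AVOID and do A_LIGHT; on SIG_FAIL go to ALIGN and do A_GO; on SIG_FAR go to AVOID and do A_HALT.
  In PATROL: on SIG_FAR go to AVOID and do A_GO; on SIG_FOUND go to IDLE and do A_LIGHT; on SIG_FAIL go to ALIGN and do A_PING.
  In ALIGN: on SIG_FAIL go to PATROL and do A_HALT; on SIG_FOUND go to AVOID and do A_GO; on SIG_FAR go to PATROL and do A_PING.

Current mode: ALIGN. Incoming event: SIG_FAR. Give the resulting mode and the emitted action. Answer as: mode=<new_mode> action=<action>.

mode=PATROL action=A_PING

current mode = ALIGN; filter table to that mode:
  (ALIGN, SIG_FAIL) → (PATROL, A_HALT)
  (ALIGN, SIG_FOUND) → (AVOID, A_GO)
  (ALIGN, SIG_FAR) → (PATROL, A_PING)  ← event matches
event = SIG_FAR selects (PATROL, A_PING)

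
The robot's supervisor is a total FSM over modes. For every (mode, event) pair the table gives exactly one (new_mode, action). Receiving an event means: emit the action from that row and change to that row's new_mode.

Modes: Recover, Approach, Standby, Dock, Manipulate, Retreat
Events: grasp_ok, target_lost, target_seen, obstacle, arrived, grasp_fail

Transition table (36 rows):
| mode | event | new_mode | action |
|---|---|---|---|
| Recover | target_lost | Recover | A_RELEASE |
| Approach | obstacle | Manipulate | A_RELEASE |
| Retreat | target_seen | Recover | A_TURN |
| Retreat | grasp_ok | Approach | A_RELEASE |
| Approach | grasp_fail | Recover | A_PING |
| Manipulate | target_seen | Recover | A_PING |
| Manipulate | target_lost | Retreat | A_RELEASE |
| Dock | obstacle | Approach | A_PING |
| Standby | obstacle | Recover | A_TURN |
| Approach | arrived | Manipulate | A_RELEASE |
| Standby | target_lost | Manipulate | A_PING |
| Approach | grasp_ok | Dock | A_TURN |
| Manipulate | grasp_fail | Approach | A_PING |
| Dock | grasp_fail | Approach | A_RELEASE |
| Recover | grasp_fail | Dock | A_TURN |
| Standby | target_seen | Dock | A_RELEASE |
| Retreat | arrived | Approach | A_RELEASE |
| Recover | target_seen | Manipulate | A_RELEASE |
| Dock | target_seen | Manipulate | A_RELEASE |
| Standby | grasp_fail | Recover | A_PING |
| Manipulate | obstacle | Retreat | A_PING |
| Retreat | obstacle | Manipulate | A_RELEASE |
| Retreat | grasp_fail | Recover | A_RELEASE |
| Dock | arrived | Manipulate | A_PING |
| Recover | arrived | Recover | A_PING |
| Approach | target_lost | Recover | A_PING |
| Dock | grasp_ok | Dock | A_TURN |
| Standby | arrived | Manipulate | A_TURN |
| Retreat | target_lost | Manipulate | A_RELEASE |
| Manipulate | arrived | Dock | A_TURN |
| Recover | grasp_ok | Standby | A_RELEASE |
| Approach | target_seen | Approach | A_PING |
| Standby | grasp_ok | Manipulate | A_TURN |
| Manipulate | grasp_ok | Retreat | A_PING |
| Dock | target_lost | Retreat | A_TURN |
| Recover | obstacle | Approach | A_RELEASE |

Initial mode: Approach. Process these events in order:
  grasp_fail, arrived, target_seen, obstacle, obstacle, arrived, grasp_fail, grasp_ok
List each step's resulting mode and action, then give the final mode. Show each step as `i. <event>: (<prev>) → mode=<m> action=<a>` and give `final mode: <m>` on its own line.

1. grasp_fail: (Approach) → mode=Recover action=A_PING
2. arrived: (Recover) → mode=Recover action=A_PING
3. target_seen: (Recover) → mode=Manipulate action=A_RELEASE
4. obstacle: (Manipulate) → mode=Retreat action=A_PING
5. obstacle: (Retreat) → mode=Manipulate action=A_RELEASE
6. arrived: (Manipulate) → mode=Dock action=A_TURN
7. grasp_fail: (Dock) → mode=Approach action=A_RELEASE
8. grasp_ok: (Approach) → mode=Dock action=A_TURN

final mode: Dock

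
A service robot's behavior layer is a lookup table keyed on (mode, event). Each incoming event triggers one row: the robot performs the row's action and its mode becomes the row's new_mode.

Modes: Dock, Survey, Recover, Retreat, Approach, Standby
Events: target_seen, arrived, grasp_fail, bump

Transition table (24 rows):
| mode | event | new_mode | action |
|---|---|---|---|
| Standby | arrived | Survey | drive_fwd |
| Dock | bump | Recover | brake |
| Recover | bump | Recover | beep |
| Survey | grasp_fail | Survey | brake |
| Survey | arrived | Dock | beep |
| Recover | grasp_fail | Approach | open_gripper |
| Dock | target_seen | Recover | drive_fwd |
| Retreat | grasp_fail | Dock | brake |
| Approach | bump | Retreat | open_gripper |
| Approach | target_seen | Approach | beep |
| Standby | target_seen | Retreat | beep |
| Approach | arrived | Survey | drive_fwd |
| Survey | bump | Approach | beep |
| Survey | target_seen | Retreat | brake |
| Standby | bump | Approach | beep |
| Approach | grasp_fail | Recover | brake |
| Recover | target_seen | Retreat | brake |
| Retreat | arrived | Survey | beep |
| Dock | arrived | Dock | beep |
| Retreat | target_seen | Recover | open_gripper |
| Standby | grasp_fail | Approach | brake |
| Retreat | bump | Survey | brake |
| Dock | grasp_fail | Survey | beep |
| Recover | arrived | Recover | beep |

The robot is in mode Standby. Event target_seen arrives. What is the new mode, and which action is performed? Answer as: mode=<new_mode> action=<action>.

mode=Retreat action=beep

current mode = Standby; filter table to that mode:
  (Standby, arrived) → (Survey, drive_fwd)
  (Standby, target_seen) → (Retreat, beep)  ← event matches
  (Standby, bump) → (Approach, beep)
  (Standby, grasp_fail) → (Approach, brake)
event = target_seen selects (Retreat, beep)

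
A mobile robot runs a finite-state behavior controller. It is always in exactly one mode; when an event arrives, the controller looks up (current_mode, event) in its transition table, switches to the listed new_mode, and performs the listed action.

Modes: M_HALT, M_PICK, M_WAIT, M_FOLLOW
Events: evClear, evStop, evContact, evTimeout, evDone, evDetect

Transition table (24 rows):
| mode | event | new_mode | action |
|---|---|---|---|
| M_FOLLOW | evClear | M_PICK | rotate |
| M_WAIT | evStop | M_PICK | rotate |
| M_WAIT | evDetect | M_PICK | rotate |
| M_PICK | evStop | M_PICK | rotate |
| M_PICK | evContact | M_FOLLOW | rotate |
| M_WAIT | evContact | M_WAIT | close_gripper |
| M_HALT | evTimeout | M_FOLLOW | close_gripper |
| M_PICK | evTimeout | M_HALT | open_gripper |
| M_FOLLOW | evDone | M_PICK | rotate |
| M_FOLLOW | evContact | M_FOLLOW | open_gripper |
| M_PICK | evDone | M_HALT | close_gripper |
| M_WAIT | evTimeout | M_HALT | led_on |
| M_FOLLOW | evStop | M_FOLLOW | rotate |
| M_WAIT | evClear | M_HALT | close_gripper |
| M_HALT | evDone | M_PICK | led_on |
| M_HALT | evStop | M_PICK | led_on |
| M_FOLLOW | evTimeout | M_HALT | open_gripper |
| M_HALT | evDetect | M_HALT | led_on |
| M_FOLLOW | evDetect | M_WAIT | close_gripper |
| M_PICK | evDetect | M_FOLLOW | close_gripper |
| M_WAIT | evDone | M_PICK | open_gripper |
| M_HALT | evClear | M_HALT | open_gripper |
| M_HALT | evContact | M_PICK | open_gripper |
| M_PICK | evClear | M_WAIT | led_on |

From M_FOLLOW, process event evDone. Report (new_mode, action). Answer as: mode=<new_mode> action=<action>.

mode=M_PICK action=rotate

current mode = M_FOLLOW; filter table to that mode:
  (M_FOLLOW, evClear) → (M_PICK, rotate)
  (M_FOLLOW, evDone) → (M_PICK, rotate)  ← event matches
  (M_FOLLOW, evContact) → (M_FOLLOW, open_gripper)
  (M_FOLLOW, evStop) → (M_FOLLOW, rotate)
  (M_FOLLOW, evTimeout) → (M_HALT, open_gripper)
  (M_FOLLOW, evDetect) → (M_WAIT, close_gripper)
event = evDone selects (M_PICK, rotate)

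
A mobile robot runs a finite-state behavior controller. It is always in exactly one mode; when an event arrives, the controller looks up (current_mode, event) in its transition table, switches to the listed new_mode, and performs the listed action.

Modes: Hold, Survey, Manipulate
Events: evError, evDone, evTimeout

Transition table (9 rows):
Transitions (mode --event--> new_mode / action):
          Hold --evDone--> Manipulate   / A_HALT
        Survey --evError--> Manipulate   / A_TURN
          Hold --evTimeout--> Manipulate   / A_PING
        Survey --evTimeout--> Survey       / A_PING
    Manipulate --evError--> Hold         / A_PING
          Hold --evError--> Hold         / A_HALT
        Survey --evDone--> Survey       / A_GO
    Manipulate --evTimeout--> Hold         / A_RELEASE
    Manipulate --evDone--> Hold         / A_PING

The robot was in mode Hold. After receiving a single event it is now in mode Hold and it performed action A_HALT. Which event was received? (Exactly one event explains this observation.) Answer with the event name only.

evError

try evError: (Hold, evError) → (Hold, A_HALT)  ← matches
try evDone: (Hold, evDone) → (Manipulate, A_HALT)
try evTimeout: (Hold, evTimeout) → (Manipulate, A_PING)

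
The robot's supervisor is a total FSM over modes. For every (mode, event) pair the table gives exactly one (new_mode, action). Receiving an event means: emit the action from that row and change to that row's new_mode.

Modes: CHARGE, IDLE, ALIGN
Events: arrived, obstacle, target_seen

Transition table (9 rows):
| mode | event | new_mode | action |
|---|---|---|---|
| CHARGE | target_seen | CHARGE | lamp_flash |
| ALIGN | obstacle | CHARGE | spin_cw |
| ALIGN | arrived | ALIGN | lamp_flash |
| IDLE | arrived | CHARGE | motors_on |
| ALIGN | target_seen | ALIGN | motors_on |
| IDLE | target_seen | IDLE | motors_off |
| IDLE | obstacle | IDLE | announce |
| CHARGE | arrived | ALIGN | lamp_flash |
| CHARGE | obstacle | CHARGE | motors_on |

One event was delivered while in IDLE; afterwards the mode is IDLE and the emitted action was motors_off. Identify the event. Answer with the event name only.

target_seen

try arrived: (IDLE, arrived) → (CHARGE, motors_on)
try obstacle: (IDLE, obstacle) → (IDLE, announce)
try target_seen: (IDLE, target_seen) → (IDLE, motors_off)  ← matches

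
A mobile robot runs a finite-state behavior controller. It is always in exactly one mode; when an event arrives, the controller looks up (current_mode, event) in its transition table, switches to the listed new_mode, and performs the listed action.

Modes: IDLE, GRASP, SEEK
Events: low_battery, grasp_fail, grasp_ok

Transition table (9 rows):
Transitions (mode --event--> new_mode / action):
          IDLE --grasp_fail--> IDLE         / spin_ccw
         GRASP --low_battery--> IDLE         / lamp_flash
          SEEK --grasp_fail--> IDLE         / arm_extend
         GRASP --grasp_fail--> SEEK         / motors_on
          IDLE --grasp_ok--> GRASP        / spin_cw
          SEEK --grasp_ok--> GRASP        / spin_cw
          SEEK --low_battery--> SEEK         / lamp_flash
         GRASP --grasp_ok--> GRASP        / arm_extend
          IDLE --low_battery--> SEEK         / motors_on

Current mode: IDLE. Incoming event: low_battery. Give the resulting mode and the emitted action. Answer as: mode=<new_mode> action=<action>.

mode=SEEK action=motors_on

current mode = IDLE; filter table to that mode:
  (IDLE, grasp_fail) → (IDLE, spin_ccw)
  (IDLE, grasp_ok) → (GRASP, spin_cw)
  (IDLE, low_battery) → (SEEK, motors_on)  ← event matches
event = low_battery selects (SEEK, motors_on)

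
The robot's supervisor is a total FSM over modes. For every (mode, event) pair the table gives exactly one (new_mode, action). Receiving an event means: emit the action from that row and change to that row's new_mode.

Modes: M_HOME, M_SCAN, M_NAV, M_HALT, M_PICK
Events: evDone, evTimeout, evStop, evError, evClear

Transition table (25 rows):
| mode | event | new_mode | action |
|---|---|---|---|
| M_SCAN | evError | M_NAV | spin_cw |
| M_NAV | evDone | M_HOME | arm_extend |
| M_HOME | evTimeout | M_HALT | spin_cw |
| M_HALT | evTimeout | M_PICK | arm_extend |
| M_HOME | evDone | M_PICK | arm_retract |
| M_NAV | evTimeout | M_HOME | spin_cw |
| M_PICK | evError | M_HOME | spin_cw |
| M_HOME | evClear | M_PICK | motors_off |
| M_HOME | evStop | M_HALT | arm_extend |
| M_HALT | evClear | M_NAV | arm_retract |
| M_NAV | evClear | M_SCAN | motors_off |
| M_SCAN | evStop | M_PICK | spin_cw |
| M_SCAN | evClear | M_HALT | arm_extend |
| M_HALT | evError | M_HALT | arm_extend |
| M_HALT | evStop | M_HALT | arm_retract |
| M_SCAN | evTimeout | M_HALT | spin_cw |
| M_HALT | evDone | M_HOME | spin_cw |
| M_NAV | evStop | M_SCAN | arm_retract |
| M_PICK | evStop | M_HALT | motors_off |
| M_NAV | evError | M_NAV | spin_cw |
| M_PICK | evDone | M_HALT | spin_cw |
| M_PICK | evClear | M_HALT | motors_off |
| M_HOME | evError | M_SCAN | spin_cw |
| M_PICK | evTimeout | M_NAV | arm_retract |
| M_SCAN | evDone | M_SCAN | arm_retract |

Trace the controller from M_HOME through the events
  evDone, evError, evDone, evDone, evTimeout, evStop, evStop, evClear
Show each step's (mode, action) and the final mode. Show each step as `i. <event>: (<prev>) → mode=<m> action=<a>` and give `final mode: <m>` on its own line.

final mode: M_NAV

1. evDone: (M_HOME) → mode=M_PICK action=arm_retract
2. evError: (M_PICK) → mode=M_HOME action=spin_cw
3. evDone: (M_HOME) → mode=M_PICK action=arm_retract
4. evDone: (M_PICK) → mode=M_HALT action=spin_cw
5. evTimeout: (M_HALT) → mode=M_PICK action=arm_extend
6. evStop: (M_PICK) → mode=M_HALT action=motors_off
7. evStop: (M_HALT) → mode=M_HALT action=arm_retract
8. evClear: (M_HALT) → mode=M_NAV action=arm_retract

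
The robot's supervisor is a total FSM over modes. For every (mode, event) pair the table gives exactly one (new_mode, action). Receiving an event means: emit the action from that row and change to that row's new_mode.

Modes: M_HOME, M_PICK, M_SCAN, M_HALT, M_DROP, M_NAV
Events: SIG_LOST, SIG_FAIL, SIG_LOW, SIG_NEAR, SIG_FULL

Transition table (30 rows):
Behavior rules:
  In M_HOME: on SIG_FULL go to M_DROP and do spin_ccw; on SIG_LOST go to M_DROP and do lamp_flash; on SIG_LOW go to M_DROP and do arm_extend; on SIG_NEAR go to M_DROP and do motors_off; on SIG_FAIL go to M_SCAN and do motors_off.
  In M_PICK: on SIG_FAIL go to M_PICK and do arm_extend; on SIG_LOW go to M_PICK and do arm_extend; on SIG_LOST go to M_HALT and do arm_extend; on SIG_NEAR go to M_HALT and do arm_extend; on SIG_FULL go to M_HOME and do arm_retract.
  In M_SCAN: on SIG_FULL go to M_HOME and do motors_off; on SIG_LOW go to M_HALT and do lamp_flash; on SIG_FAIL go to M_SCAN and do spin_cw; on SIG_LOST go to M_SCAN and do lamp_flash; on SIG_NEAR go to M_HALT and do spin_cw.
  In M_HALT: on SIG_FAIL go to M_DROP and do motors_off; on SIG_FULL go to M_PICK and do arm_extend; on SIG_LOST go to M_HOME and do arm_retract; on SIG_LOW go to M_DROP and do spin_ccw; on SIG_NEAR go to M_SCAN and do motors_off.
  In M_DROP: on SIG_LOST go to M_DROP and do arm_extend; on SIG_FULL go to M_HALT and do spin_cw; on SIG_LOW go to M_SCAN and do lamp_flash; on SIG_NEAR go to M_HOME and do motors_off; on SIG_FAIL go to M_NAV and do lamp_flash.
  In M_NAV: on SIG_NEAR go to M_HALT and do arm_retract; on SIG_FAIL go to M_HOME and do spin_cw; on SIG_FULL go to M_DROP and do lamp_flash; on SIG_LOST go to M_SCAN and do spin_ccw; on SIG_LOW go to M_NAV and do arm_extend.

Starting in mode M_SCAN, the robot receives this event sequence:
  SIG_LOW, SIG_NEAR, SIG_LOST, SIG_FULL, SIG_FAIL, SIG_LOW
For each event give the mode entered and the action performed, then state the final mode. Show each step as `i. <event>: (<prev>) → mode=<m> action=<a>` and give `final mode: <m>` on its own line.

final mode: M_HALT

1. SIG_LOW: (M_SCAN) → mode=M_HALT action=lamp_flash
2. SIG_NEAR: (M_HALT) → mode=M_SCAN action=motors_off
3. SIG_LOST: (M_SCAN) → mode=M_SCAN action=lamp_flash
4. SIG_FULL: (M_SCAN) → mode=M_HOME action=motors_off
5. SIG_FAIL: (M_HOME) → mode=M_SCAN action=motors_off
6. SIG_LOW: (M_SCAN) → mode=M_HALT action=lamp_flash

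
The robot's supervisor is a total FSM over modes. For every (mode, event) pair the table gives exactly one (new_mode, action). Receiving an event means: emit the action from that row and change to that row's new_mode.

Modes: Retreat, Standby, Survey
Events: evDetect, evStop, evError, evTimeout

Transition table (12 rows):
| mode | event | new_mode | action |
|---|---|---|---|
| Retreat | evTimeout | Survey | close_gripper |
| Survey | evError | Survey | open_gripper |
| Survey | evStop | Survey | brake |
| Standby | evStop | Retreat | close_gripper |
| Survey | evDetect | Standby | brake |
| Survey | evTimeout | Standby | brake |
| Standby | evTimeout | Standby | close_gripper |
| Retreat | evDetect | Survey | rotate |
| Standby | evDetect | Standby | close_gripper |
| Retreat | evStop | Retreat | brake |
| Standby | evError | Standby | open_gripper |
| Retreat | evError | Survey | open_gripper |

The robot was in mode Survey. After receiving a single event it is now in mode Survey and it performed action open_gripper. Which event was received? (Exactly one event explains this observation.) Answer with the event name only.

evError

try evDetect: (Survey, evDetect) → (Standby, brake)
try evStop: (Survey, evStop) → (Survey, brake)
try evError: (Survey, evError) → (Survey, open_gripper)  ← matches
try evTimeout: (Survey, evTimeout) → (Standby, brake)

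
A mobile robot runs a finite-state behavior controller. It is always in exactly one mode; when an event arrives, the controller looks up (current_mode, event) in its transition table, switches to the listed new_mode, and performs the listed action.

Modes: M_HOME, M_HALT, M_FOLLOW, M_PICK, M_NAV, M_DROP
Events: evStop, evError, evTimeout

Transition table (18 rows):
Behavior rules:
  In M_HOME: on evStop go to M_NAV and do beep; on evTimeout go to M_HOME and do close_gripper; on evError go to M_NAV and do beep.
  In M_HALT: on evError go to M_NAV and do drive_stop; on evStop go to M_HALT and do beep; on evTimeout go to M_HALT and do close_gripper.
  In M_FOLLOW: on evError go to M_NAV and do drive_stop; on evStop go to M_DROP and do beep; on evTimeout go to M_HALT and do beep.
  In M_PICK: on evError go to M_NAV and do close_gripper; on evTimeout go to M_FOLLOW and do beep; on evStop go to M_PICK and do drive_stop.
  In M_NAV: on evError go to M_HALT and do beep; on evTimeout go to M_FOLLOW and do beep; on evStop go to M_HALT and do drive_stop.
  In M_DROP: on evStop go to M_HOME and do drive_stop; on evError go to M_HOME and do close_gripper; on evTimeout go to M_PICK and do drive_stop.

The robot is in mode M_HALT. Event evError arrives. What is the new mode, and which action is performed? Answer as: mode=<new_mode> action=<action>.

current mode = M_HALT; filter table to that mode:
  (M_HALT, evError) → (M_NAV, drive_stop)  ← event matches
  (M_HALT, evStop) → (M_HALT, beep)
  (M_HALT, evTimeout) → (M_HALT, close_gripper)
event = evError selects (M_NAV, drive_stop)

mode=M_NAV action=drive_stop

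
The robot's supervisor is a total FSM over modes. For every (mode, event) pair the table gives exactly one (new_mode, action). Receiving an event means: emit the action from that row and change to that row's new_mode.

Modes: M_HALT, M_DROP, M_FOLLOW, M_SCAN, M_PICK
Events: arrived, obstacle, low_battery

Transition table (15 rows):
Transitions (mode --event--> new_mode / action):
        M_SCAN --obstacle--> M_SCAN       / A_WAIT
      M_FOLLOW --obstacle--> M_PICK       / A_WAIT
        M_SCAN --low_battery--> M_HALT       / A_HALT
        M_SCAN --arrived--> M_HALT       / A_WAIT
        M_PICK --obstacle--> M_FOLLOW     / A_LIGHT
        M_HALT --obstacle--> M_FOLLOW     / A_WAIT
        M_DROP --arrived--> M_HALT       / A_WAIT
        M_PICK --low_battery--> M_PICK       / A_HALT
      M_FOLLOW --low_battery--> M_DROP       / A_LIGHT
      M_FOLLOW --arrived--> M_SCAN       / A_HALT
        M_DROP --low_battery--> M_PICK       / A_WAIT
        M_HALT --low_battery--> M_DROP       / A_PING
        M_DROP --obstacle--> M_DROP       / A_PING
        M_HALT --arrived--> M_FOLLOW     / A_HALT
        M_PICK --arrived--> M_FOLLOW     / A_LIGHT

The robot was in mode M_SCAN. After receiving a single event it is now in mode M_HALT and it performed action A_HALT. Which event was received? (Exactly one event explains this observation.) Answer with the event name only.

low_battery

try arrived: (M_SCAN, arrived) → (M_HALT, A_WAIT)
try obstacle: (M_SCAN, obstacle) → (M_SCAN, A_WAIT)
try low_battery: (M_SCAN, low_battery) → (M_HALT, A_HALT)  ← matches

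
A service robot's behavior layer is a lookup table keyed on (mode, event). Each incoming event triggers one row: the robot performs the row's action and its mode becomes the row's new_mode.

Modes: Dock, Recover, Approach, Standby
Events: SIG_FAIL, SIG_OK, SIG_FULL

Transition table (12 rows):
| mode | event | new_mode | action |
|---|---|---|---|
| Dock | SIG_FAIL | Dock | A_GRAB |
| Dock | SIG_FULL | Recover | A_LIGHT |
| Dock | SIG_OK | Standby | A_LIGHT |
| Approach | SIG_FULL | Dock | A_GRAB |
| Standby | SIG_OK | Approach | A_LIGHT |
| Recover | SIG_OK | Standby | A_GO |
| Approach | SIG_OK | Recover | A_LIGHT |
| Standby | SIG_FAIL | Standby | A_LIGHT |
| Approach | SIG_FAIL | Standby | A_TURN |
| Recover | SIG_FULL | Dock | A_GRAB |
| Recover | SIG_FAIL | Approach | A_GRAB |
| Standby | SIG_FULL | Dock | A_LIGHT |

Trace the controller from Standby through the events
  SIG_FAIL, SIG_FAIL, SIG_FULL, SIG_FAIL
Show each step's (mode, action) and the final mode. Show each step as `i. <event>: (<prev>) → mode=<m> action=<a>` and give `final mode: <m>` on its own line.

final mode: Dock

1. SIG_FAIL: (Standby) → mode=Standby action=A_LIGHT
2. SIG_FAIL: (Standby) → mode=Standby action=A_LIGHT
3. SIG_FULL: (Standby) → mode=Dock action=A_LIGHT
4. SIG_FAIL: (Dock) → mode=Dock action=A_GRAB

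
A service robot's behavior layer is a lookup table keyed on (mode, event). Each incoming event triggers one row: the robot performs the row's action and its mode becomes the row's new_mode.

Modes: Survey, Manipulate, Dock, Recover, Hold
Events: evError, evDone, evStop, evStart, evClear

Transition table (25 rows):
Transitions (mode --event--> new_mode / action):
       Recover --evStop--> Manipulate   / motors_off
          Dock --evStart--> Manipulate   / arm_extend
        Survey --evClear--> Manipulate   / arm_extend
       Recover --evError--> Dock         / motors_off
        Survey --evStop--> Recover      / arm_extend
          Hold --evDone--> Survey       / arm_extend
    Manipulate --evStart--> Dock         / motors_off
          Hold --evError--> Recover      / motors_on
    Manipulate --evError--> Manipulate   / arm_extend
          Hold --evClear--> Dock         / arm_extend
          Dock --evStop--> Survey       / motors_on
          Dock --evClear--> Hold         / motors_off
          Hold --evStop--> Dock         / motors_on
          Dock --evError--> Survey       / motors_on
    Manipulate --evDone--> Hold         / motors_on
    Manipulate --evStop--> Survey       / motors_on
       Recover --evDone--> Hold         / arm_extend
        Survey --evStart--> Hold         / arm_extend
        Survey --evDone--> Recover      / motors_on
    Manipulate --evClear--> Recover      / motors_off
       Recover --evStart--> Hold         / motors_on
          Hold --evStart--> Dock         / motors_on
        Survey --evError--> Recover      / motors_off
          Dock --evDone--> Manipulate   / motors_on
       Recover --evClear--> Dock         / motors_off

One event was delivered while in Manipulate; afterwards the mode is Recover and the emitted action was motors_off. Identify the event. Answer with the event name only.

evClear

try evError: (Manipulate, evError) → (Manipulate, arm_extend)
try evDone: (Manipulate, evDone) → (Hold, motors_on)
try evStop: (Manipulate, evStop) → (Survey, motors_on)
try evStart: (Manipulate, evStart) → (Dock, motors_off)
try evClear: (Manipulate, evClear) → (Recover, motors_off)  ← matches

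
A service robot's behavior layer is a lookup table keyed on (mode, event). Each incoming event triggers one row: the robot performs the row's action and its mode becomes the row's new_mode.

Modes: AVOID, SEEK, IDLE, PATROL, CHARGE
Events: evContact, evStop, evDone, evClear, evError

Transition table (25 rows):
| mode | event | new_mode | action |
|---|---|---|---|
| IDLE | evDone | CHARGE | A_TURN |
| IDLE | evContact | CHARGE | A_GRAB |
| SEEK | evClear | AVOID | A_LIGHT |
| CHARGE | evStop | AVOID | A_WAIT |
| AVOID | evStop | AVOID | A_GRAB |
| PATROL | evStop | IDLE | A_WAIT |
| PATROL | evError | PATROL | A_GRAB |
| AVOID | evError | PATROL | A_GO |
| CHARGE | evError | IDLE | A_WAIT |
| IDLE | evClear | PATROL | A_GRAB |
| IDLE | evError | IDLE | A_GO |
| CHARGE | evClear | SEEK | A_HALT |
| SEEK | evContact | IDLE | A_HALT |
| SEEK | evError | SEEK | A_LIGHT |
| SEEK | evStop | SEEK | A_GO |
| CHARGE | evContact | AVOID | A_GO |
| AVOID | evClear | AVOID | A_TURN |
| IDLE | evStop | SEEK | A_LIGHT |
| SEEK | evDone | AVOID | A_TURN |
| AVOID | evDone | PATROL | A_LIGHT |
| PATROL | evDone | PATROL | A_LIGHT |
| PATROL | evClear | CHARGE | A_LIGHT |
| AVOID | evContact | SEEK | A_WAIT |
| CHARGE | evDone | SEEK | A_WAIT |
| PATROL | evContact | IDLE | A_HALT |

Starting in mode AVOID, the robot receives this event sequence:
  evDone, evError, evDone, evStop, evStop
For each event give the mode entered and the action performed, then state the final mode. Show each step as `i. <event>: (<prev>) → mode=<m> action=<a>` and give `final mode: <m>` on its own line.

final mode: SEEK

1. evDone: (AVOID) → mode=PATROL action=A_LIGHT
2. evError: (PATROL) → mode=PATROL action=A_GRAB
3. evDone: (PATROL) → mode=PATROL action=A_LIGHT
4. evStop: (PATROL) → mode=IDLE action=A_WAIT
5. evStop: (IDLE) → mode=SEEK action=A_LIGHT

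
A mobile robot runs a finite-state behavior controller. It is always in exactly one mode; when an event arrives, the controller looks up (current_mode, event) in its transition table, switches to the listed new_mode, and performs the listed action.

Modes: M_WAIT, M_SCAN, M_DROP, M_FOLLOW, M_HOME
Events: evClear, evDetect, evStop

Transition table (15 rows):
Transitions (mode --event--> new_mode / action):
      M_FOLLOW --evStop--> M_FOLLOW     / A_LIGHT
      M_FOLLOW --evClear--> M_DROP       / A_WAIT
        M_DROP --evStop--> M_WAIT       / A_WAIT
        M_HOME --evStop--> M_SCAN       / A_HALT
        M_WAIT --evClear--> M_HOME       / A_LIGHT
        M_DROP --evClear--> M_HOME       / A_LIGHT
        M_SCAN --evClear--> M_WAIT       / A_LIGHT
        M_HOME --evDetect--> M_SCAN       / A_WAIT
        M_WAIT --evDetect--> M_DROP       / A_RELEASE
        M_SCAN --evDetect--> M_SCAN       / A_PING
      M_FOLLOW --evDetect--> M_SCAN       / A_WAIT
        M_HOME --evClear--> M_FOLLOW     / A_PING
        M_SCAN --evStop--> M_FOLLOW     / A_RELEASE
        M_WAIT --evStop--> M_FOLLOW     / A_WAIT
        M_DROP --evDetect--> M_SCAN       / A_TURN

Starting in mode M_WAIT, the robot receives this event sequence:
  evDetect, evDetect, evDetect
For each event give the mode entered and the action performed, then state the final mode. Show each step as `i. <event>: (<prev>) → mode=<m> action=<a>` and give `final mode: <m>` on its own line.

1. evDetect: (M_WAIT) → mode=M_DROP action=A_RELEASE
2. evDetect: (M_DROP) → mode=M_SCAN action=A_TURN
3. evDetect: (M_SCAN) → mode=M_SCAN action=A_PING

final mode: M_SCAN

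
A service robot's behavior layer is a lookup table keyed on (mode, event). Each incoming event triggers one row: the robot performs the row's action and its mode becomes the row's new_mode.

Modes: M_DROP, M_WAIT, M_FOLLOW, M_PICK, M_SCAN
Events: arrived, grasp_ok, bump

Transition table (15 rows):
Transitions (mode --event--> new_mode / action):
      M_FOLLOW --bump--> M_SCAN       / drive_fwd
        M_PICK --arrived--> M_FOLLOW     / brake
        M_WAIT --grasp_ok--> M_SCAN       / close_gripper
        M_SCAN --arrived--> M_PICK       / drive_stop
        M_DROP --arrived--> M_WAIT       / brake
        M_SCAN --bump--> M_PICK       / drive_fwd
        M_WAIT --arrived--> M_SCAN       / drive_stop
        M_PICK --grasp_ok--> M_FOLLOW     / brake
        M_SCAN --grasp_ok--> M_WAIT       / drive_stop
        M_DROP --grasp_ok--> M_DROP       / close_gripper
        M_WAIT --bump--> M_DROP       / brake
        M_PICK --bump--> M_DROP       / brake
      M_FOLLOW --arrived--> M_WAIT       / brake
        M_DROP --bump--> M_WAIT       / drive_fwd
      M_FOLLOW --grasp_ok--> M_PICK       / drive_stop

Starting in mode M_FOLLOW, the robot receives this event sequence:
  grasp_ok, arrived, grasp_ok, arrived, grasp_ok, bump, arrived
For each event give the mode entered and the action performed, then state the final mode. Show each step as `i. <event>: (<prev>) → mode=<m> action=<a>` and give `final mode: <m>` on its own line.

1. grasp_ok: (M_FOLLOW) → mode=M_PICK action=drive_stop
2. arrived: (M_PICK) → mode=M_FOLLOW action=brake
3. grasp_ok: (M_FOLLOW) → mode=M_PICK action=drive_stop
4. arrived: (M_PICK) → mode=M_FOLLOW action=brake
5. grasp_ok: (M_FOLLOW) → mode=M_PICK action=drive_stop
6. bump: (M_PICK) → mode=M_DROP action=brake
7. arrived: (M_DROP) → mode=M_WAIT action=brake

final mode: M_WAIT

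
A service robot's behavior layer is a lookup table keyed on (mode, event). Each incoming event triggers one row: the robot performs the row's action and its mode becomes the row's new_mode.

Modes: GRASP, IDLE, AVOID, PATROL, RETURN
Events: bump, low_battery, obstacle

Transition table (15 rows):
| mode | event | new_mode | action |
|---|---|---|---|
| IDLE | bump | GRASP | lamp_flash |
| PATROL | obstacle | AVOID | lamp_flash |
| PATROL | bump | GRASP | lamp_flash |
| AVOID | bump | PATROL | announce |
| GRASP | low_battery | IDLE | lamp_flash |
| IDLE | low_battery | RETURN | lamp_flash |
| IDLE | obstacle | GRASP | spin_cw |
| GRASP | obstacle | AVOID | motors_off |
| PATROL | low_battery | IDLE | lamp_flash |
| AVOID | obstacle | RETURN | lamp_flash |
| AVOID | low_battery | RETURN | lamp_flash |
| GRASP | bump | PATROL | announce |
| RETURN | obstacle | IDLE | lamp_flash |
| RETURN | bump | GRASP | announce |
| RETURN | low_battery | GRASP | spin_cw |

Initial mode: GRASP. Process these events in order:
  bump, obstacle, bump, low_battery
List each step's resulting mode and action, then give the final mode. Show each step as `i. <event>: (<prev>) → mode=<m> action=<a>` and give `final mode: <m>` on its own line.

1. bump: (GRASP) → mode=PATROL action=announce
2. obstacle: (PATROL) → mode=AVOID action=lamp_flash
3. bump: (AVOID) → mode=PATROL action=announce
4. low_battery: (PATROL) → mode=IDLE action=lamp_flash

final mode: IDLE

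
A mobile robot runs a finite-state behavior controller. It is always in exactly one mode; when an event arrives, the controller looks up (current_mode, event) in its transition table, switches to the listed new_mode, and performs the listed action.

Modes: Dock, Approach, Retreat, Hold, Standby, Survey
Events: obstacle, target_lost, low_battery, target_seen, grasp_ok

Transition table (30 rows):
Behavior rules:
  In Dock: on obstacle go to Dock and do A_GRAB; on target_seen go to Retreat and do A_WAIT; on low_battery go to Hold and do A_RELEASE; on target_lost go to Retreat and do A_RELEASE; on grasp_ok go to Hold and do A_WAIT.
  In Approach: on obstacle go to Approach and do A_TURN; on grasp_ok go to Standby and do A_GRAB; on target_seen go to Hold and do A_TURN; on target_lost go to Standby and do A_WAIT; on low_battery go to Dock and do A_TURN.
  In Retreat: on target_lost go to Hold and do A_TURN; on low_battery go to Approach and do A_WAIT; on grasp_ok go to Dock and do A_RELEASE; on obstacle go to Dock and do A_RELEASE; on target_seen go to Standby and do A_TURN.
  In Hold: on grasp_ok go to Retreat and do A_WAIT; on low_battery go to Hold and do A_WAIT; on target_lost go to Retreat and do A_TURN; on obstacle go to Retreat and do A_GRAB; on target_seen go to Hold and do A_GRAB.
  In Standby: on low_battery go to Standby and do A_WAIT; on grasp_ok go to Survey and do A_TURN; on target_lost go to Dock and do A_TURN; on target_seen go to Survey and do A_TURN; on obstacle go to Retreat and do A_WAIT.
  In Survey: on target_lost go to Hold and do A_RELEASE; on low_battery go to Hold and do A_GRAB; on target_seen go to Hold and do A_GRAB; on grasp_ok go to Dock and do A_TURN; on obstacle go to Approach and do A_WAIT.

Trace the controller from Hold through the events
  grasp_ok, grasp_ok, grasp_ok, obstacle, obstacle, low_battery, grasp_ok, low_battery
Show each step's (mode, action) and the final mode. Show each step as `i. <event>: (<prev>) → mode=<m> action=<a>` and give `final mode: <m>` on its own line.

1. grasp_ok: (Hold) → mode=Retreat action=A_WAIT
2. grasp_ok: (Retreat) → mode=Dock action=A_RELEASE
3. grasp_ok: (Dock) → mode=Hold action=A_WAIT
4. obstacle: (Hold) → mode=Retreat action=A_GRAB
5. obstacle: (Retreat) → mode=Dock action=A_RELEASE
6. low_battery: (Dock) → mode=Hold action=A_RELEASE
7. grasp_ok: (Hold) → mode=Retreat action=A_WAIT
8. low_battery: (Retreat) → mode=Approach action=A_WAIT

final mode: Approach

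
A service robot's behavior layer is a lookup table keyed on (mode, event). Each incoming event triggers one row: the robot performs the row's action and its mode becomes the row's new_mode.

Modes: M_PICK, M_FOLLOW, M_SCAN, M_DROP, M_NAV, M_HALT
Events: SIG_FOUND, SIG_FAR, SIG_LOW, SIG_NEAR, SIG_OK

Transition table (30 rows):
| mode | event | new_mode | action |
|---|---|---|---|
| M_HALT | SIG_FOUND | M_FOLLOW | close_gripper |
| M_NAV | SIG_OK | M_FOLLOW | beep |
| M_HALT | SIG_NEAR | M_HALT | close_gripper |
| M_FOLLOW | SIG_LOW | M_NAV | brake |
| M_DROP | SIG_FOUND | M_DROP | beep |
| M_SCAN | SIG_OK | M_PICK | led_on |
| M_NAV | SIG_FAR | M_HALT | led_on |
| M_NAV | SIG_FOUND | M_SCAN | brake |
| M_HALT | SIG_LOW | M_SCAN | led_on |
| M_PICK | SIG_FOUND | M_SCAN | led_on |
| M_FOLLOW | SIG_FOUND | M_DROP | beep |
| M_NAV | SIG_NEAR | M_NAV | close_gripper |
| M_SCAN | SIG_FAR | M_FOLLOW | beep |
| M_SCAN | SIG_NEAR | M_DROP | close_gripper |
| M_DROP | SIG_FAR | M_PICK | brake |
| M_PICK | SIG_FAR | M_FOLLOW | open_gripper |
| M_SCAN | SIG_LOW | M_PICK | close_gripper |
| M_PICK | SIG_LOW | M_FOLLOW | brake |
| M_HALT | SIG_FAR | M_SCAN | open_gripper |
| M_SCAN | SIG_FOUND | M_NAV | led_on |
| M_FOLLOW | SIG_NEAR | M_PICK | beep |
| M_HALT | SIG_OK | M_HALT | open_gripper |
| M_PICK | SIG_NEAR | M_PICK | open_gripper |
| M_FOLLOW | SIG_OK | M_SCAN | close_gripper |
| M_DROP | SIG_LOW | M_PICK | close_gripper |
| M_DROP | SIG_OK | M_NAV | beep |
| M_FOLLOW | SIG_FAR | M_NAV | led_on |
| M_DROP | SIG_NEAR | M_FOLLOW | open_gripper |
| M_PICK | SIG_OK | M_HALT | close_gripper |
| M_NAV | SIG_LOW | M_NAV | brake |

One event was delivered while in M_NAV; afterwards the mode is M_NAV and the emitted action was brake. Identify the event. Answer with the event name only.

try SIG_FOUND: (M_NAV, SIG_FOUND) → (M_SCAN, brake)
try SIG_FAR: (M_NAV, SIG_FAR) → (M_HALT, led_on)
try SIG_LOW: (M_NAV, SIG_LOW) → (M_NAV, brake)  ← matches
try SIG_NEAR: (M_NAV, SIG_NEAR) → (M_NAV, close_gripper)
try SIG_OK: (M_NAV, SIG_OK) → (M_FOLLOW, beep)

SIG_LOW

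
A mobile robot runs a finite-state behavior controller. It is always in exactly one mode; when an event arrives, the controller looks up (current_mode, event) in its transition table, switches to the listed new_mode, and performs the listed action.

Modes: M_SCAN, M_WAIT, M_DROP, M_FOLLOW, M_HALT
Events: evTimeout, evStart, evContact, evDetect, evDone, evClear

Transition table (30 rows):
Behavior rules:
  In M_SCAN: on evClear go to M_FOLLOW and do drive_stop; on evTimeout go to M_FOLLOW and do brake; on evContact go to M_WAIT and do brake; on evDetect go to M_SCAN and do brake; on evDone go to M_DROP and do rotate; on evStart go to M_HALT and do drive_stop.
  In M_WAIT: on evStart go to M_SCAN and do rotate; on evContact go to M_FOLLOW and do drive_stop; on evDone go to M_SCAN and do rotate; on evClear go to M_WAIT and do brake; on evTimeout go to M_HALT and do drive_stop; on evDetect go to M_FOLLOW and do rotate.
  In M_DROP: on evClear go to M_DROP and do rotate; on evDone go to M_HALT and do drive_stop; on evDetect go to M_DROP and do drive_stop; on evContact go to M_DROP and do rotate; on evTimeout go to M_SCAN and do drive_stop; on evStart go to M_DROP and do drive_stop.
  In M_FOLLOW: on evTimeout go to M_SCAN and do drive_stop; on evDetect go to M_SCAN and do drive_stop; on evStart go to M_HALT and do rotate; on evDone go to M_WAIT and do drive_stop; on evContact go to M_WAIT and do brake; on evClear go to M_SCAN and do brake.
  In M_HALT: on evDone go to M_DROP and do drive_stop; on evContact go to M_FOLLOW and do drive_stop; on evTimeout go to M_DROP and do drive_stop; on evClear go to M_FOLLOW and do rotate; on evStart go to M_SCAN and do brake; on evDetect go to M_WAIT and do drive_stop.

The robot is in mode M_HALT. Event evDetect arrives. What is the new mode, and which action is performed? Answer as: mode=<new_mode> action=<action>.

mode=M_WAIT action=drive_stop

current mode = M_HALT; filter table to that mode:
  (M_HALT, evDone) → (M_DROP, drive_stop)
  (M_HALT, evContact) → (M_FOLLOW, drive_stop)
  (M_HALT, evTimeout) → (M_DROP, drive_stop)
  (M_HALT, evClear) → (M_FOLLOW, rotate)
  (M_HALT, evStart) → (M_SCAN, brake)
  (M_HALT, evDetect) → (M_WAIT, drive_stop)  ← event matches
event = evDetect selects (M_WAIT, drive_stop)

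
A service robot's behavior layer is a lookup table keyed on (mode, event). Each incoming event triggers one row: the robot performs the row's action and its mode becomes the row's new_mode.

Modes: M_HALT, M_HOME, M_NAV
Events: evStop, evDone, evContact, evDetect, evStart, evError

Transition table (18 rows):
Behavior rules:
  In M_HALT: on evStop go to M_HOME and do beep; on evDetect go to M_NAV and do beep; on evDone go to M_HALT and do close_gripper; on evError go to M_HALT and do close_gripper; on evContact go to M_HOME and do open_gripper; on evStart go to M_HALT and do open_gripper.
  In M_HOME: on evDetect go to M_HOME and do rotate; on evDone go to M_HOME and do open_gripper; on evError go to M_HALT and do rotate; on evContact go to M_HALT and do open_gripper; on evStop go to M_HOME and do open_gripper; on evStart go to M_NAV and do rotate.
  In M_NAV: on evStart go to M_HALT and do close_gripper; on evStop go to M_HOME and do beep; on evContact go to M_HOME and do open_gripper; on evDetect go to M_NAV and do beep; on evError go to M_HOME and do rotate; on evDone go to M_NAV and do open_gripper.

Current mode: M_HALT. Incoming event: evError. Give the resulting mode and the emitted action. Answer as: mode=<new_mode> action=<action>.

current mode = M_HALT; filter table to that mode:
  (M_HALT, evStop) → (M_HOME, beep)
  (M_HALT, evDetect) → (M_NAV, beep)
  (M_HALT, evDone) → (M_HALT, close_gripper)
  (M_HALT, evError) → (M_HALT, close_gripper)  ← event matches
  (M_HALT, evContact) → (M_HOME, open_gripper)
  (M_HALT, evStart) → (M_HALT, open_gripper)
event = evError selects (M_HALT, close_gripper)

mode=M_HALT action=close_gripper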